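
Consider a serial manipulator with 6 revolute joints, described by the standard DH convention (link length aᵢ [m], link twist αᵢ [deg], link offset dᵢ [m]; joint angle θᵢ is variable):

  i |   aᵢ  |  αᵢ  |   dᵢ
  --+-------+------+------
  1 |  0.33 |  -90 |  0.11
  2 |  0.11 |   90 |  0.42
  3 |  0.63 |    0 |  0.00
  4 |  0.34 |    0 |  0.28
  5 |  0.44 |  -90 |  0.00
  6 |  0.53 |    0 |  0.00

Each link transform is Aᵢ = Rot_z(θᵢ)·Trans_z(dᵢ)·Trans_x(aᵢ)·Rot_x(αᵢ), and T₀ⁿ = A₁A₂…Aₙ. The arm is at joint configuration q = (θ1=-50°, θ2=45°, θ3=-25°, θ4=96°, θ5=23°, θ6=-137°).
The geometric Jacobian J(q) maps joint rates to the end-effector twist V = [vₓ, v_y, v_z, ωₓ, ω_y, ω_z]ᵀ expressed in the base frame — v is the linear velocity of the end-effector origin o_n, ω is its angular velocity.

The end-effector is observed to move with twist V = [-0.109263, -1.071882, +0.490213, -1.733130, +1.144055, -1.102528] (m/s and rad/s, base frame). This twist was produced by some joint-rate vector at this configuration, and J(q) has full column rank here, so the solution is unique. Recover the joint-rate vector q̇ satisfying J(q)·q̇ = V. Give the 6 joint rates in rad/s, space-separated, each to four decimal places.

o_n = [1.2659, -0.6880, 0.0064]
J₁: ẑ×o_n = [0.6880, 1.2659, -0.0000], ω = ẑ
J2: z=[0.7660, 0.6428, 0.0000] o=[0.2121, -0.2528, 0.1100] → [-0.0666, 0.0794, -1.0108, 0.7660, 0.6428, 0.0000]
J3: z=[0.4545, -0.5417, 0.7071] o=[0.5839, -0.0424, 0.0322] → [0.4705, 0.4940, 0.0760, 0.4545, -0.5417, 0.7071]
J4: z=[0.4545, -0.5417, 0.7071] o=[0.6394, -0.5228, -0.3715] → [-0.0879, 0.2712, 0.2643, 0.4545, -0.5417, 0.7071]
J5: z=[0.4545, -0.5417, 0.7071] o=[1.0633, -0.5278, -0.2518] → [-0.0266, 0.0260, 0.0369, 0.4545, -0.5417, 0.7071]
J6: z=[-0.5068, 0.4955, 0.7054] o=[1.3855, -0.2291, -0.2301] → [0.4409, 0.0355, 0.2919, -0.5068, 0.4955, 0.7054]
q̇ = J⁺·V = [-0.3310, -0.5320, -0.8100, -0.8620, -0.2810, 0.8640]

-0.3310 -0.5320 -0.8100 -0.8620 -0.2810 0.8640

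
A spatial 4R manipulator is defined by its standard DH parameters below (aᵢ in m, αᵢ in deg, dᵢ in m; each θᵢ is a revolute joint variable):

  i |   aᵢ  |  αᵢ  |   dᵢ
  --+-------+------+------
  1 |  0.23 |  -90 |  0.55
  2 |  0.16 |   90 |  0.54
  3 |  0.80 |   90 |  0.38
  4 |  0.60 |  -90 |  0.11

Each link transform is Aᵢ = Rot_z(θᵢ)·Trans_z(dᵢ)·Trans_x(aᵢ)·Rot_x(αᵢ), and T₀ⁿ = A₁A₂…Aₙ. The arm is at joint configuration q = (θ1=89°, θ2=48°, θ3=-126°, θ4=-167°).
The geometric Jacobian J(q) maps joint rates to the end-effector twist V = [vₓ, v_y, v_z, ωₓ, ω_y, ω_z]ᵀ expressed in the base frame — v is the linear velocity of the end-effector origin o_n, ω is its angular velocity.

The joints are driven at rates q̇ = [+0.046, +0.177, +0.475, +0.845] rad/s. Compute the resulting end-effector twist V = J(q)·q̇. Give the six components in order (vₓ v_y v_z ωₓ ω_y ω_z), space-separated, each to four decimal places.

0.1711 -0.3637 -0.3451 -0.6754 -0.0927 0.8719

o_n = [-0.4238, 0.3824, 0.7553]
J₁: ẑ×o_n = [-0.3824, -0.4238, 0.0000], ω = ẑ
J2: z=[-0.9998, 0.0175, 0.0000] o=[0.0040, 0.2300, 0.5500] → [0.0036, 0.2052, -0.1449, -0.9998, 0.0175, 0.0000]
J3: z=[0.0130, 0.7430, 0.6691] o=[-0.5340, 0.3464, 0.4311] → [0.2168, 0.0696, -0.0814, 0.0130, 0.7430, 0.6691]
J4: z=[-0.5971, -0.5310, 0.6012] o=[0.1125, 0.3029, 1.0348] → [0.1007, -0.4894, -0.3322, -0.5971, -0.5310, 0.6012]
V = J·q̇ = [0.1711, -0.3637, -0.3451, -0.6754, -0.0927, 0.8719]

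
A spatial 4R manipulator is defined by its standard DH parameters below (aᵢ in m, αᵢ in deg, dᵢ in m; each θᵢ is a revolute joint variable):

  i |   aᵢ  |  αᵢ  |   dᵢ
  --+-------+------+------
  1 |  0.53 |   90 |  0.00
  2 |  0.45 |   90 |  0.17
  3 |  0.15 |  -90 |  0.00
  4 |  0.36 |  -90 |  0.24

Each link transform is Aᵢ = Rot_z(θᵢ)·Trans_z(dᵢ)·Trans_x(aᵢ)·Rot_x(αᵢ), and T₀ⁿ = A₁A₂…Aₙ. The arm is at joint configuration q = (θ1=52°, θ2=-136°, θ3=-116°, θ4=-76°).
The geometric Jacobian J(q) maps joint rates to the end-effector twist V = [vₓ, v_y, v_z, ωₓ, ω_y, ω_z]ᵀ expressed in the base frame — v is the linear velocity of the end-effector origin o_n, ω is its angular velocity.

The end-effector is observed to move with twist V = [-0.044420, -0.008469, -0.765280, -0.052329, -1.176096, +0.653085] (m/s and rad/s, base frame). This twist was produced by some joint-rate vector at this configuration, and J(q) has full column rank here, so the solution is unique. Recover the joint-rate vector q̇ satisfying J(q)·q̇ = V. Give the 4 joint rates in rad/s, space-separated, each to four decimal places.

o_n = [-0.1887, -0.0007, -0.1390]
J₁: ẑ×o_n = [0.0007, -0.1887, 0.0000], ω = ẑ
J2: z=[0.7880, -0.6157, 0.0000] o=[0.3263, 0.4176, 0.0000] → [0.0856, 0.1095, -0.6468, 0.7880, -0.6157, 0.0000]
J3: z=[-0.4277, -0.5474, 0.7193] o=[0.2610, 0.0579, -0.3126] → [-0.0529, -0.2492, -0.2211, -0.4277, -0.5474, 0.7193]
J4: z=[-0.7435, -0.2396, -0.6244] o=[0.1839, 0.1782, -0.2669] → [-0.1423, 0.3278, 0.0437, -0.7435, -0.2396, -0.6244]
q̇ = J⁺·V = [0.3600, 0.9200, 0.8770, 0.5410]

0.3600 0.9200 0.8770 0.5410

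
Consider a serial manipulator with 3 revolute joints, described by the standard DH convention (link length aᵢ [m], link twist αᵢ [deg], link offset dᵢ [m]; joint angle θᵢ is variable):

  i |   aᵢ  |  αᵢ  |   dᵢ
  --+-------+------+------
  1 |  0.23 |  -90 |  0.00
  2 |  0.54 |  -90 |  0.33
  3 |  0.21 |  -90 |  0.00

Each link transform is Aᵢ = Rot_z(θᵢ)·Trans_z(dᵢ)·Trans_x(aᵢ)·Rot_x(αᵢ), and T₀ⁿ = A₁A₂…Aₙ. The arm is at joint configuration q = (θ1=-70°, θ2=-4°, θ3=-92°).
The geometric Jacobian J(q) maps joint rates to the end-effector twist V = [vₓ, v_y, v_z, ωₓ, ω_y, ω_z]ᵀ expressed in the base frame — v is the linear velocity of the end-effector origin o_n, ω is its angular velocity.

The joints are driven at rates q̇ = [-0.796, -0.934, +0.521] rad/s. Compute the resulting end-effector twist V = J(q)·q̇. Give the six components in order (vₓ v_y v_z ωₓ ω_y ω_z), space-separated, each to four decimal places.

o_n = [0.7677, -0.5308, 0.0372]
J₁: ẑ×o_n = [0.5308, 0.7677, -0.0000], ω = ẑ
J2: z=[0.9397, 0.3420, 0.0000] o=[0.0787, -0.2161, 0.0000] → [0.0127, -0.0349, -0.5314, 0.9397, 0.3420, 0.0000]
J3: z=[0.0239, -0.0655, -0.9976] o=[0.5730, -0.6095, 0.0377] → [0.0785, -0.1942, 0.0146, 0.0239, -0.0655, -0.9976]
V = J·q̇ = [-0.3935, -0.6797, 0.5039, -0.8652, -0.3536, -1.3157]

-0.3935 -0.6797 0.5039 -0.8652 -0.3536 -1.3157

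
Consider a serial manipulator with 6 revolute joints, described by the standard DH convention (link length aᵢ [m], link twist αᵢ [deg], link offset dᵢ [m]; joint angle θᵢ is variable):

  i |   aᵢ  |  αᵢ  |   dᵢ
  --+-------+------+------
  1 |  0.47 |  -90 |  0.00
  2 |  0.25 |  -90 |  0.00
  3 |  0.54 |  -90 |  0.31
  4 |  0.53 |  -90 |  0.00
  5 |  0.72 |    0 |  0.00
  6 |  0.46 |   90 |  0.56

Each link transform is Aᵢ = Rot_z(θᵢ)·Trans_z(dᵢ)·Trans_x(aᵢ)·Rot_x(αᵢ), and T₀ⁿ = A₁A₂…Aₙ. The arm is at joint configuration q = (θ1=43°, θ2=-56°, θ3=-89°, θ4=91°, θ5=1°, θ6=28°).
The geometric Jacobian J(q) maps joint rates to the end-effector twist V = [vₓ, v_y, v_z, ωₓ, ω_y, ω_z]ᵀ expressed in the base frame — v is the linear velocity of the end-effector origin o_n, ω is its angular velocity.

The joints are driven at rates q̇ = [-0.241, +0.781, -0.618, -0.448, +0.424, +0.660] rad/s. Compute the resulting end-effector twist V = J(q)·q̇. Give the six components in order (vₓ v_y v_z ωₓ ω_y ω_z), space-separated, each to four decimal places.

o_n = [-0.4280, -0.4601, 0.7562]
J₁: ẑ×o_n = [0.4601, -0.4280, 0.0000], ω = ẑ
J2: z=[-0.6820, 0.7314, 0.0000] o=[0.3437, 0.3205, 0.0000] → [0.5531, 0.5157, 1.0968, -0.6820, 0.7314, 0.0000]
J3: z=[0.6063, 0.5654, -0.5592] o=[0.4460, 0.4159, 0.2073] → [-0.1795, 0.1559, -0.0370, 0.6063, 0.5654, -0.5592]
J4: z=[0.4208, 0.3685, 0.8289] o=[0.2696, 0.9896, 0.0417] → [1.4651, -0.8789, -0.3530, 0.4208, 0.3685, 0.8289]
J5: z=[0.6852, -0.7279, -0.0242] o=[-0.0455, 0.6832, 0.3379] → [-0.3322, -0.2774, -1.0619, 0.6852, -0.7279, -0.0242]
J6: z=[0.6852, -0.7279, -0.0242] o=[-0.4787, 0.2623, 0.7298] → [-0.0367, -0.0193, -0.4581, 0.6852, -0.7279, -0.0242]
V = J·q̇ = [-0.3895, 0.6730, 0.2850, -0.3531, -0.7324, -0.2930]

-0.3895 0.6730 0.2850 -0.3531 -0.7324 -0.2930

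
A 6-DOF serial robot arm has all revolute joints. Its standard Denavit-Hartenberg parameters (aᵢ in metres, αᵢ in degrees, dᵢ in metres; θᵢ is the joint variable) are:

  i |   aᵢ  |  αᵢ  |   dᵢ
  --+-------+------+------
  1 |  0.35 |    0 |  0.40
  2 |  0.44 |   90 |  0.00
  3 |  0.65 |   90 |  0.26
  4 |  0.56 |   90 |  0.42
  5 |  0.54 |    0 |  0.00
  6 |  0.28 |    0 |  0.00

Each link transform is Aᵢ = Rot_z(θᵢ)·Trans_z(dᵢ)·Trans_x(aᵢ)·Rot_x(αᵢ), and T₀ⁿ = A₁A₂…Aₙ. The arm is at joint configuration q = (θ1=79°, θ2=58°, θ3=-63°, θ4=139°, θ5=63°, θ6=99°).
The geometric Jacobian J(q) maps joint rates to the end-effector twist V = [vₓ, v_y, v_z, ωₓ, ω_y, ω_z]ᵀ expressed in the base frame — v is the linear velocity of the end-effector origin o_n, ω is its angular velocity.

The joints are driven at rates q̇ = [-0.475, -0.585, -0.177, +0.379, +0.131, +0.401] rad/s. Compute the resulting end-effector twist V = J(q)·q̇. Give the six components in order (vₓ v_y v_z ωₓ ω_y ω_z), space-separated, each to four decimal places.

o_n = [0.7262, 0.5675, -0.2652]
J₁: ẑ×o_n = [-0.5675, 0.7262, 0.0000], ω = ẑ
J2: z=[0.0000, 0.0000, 1.0000] o=[0.0668, 0.3436, 0.4000] → [-0.2239, 0.6594, 0.0000, 0.0000, 0.0000, 1.0000]
J3: z=[0.6820, 0.7314, 0.0000] o=[-0.2550, 0.6436, 0.4000] → [-0.4865, 0.4537, -0.7696, 0.6820, 0.7314, 0.0000]
J4: z=[0.6516, -0.6077, -0.4540] o=[-0.2935, 1.0351, -0.1792] → [-0.1600, -0.4069, 0.3150, 0.6516, -0.6077, -0.4540]
J5: z=[0.2969, 0.7551, -0.5846] o=[0.3711, 0.9177, 0.0067] → [-0.4100, -0.1269, -0.3721, 0.2969, 0.7551, -0.5846]
J6: z=[0.2969, 0.7551, -0.5846] o=[0.8557, 0.6856, -0.0468] → [-0.2339, 0.1405, 0.0627, 0.2969, 0.7551, -0.5846]
V = J·q̇ = [0.2785, -0.9255, 0.2320, 0.2842, 0.0420, -1.5430]

0.2785 -0.9255 0.2320 0.2842 0.0420 -1.5430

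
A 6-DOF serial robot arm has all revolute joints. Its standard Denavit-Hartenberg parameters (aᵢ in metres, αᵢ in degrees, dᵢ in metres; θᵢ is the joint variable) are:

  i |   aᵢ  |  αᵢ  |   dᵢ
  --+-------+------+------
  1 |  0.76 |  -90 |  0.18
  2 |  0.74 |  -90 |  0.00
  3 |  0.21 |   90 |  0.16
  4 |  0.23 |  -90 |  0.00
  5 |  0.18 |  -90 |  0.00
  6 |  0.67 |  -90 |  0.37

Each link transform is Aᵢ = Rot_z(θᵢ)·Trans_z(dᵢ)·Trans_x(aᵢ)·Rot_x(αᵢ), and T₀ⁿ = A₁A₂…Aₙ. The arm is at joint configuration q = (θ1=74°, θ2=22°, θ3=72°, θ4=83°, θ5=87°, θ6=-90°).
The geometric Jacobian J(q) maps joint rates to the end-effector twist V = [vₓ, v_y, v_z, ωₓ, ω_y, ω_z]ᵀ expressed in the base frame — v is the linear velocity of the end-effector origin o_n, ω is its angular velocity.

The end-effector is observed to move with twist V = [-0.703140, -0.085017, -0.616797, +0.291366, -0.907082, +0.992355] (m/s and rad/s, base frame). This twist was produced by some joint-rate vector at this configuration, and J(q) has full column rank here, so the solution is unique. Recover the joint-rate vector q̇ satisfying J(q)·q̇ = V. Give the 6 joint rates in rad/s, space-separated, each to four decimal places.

o_n = [-0.0699, 1.1576, -0.0761]
J₁: ẑ×o_n = [-1.1576, -0.0699, 0.0000], ω = ẑ
J2: z=[-0.9613, 0.2756, 0.0000] o=[0.2095, 0.7306, 0.1800] → [-0.0706, -0.2462, -0.3335, -0.9613, 0.2756, 0.0000]
J3: z=[-0.1033, -0.3601, -0.9272] o=[0.3986, 1.3901, -0.0972] → [-0.2232, 0.4366, -0.1447, -0.1033, -0.3601, -0.9272]
J4: z=[-0.0540, 0.9328, -0.3563] o=[0.5907, 1.3353, -0.2699] → [0.1174, 0.2458, 0.6258, -0.0540, 0.9328, -0.3563]
J5: z=[-0.9984, -0.0571, 0.0019] o=[0.5949, 1.2534, -0.4848] → [-0.0231, 0.4067, 0.0578, -0.9984, -0.0571, 0.0019]
J6: z=[-0.0157, 0.3065, 0.9517] o=[0.6048, 1.0824, -0.4295] → [0.0368, -0.6366, 0.2056, -0.0157, 0.3065, 0.9517]
q̇ = J⁺·V = [0.6550, -0.1440, -0.8580, -0.9820, 0.0020, -0.8490]

0.6550 -0.1440 -0.8580 -0.9820 0.0020 -0.8490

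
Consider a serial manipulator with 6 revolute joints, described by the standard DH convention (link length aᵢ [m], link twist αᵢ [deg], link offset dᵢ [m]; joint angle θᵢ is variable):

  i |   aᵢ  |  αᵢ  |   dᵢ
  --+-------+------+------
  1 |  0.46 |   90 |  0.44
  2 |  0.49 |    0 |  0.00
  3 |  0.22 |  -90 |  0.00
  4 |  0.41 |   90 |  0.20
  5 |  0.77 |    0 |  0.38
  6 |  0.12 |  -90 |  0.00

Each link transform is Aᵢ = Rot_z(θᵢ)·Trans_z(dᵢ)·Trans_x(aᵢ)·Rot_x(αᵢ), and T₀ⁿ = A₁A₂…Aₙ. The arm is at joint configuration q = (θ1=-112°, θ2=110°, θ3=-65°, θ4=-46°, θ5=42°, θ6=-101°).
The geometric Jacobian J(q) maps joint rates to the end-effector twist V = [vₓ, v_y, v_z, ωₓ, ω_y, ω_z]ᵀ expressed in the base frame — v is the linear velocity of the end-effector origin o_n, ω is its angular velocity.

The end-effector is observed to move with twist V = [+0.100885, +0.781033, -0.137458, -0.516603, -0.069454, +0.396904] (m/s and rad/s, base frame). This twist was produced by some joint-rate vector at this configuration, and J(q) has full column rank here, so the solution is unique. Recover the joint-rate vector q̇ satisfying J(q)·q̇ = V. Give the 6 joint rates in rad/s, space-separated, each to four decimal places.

o_n = [-1.0664, 0.0701, 1.8086]
J₁: ẑ×o_n = [-0.0701, -1.0664, 0.0000], ω = ẑ
J2: z=[-0.9272, 0.3746, 0.0000] o=[-0.1723, -0.4265, 0.4400] → [0.5127, 1.2689, -0.1255, -0.9272, 0.3746, 0.0000]
J3: z=[-0.9272, 0.3746, 0.0000] o=[-0.1095, -0.2711, 0.9004] → [0.3402, 0.8420, 0.0421, -0.9272, 0.3746, 0.0000]
J4: z=[0.2649, 0.6556, 0.7071] o=[-0.1678, -0.4154, 1.0560] → [0.1501, -0.8347, 0.7177, 0.2649, 0.6556, 0.7071]
J5: z=[-0.4535, 0.7318, -0.5087] o=[-0.4637, -0.3605, 1.3988] → [0.5189, 0.4924, 0.2458, -0.4535, 0.7318, -0.5087]
J6: z=[-0.4535, 0.7318, -0.5087] o=[-0.9865, 0.1490, 1.8509] → [-0.0712, 0.0214, 0.0942, -0.4535, 0.7318, -0.5087]
q̇ = J⁺·V = [-0.1580, 0.7910, 0.2170, 0.2100, -0.8100, 0.0110]

-0.1580 0.7910 0.2170 0.2100 -0.8100 0.0110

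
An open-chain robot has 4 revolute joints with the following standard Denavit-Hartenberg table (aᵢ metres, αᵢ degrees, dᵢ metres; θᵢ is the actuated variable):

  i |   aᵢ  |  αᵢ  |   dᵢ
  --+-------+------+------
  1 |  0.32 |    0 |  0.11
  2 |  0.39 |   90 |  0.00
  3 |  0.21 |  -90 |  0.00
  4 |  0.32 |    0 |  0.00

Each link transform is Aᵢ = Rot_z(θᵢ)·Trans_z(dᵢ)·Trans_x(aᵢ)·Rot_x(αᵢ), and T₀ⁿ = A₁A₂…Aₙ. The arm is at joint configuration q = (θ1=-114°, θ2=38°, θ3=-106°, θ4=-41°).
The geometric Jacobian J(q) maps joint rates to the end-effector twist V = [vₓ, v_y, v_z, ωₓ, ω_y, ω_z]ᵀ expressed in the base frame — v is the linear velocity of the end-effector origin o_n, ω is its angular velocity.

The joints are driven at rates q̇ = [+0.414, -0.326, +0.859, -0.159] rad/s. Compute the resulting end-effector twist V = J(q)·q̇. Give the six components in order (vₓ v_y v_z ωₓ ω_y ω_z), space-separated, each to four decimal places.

o_n = [-0.2696, -0.6008, -0.3240]
J₁: ẑ×o_n = [0.6008, -0.2696, 0.0000], ω = ẑ
J2: z=[0.0000, 0.0000, 1.0000] o=[-0.1302, -0.2923, 0.1100] → [0.3084, -0.1395, 0.0000, 0.0000, 0.0000, 1.0000]
J3: z=[-0.9703, -0.2419, 0.0000] o=[-0.0358, -0.6707, 0.1100] → [0.1050, -0.4211, -0.1245, -0.9703, -0.2419, 0.0000]
J4: z=[0.2326, -0.9327, -0.2756] o=[-0.0498, -0.6146, -0.0919] → [0.2203, 0.1146, -0.2018, 0.2326, -0.9327, -0.2756]
V = J·q̇ = [0.2033, -0.4461, -0.0748, -0.8705, -0.0595, 0.1318]

0.2033 -0.4461 -0.0748 -0.8705 -0.0595 0.1318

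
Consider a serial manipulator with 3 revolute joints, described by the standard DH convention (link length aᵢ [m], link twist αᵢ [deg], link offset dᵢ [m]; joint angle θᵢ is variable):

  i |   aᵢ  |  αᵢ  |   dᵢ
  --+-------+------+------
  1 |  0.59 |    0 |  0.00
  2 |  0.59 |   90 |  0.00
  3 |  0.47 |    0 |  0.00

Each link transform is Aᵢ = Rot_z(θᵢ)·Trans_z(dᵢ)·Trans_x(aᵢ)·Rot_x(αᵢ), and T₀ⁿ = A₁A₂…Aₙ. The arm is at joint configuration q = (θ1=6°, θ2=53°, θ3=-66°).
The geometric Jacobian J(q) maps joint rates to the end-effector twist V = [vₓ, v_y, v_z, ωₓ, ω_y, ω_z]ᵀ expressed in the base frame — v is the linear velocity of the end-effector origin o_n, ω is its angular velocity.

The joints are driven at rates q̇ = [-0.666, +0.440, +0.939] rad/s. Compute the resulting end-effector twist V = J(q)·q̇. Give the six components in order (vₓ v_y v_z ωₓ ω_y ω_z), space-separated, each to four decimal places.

0.4001 -0.1361 0.1795 0.8049 -0.4836 -0.2260

o_n = [0.9891, 0.7313, -0.4294]
J₁: ẑ×o_n = [-0.7313, 0.9891, 0.0000], ω = ẑ
J2: z=[0.0000, 0.0000, 1.0000] o=[0.5868, 0.0617, 0.0000] → [-0.6696, 0.4023, 0.0000, 0.0000, 0.0000, 1.0000]
J3: z=[0.8572, -0.5150, 0.0000] o=[0.8906, 0.5674, 0.0000] → [0.2211, 0.3680, 0.1912, 0.8572, -0.5150, 0.0000]
V = J·q̇ = [0.4001, -0.1361, 0.1795, 0.8049, -0.4836, -0.2260]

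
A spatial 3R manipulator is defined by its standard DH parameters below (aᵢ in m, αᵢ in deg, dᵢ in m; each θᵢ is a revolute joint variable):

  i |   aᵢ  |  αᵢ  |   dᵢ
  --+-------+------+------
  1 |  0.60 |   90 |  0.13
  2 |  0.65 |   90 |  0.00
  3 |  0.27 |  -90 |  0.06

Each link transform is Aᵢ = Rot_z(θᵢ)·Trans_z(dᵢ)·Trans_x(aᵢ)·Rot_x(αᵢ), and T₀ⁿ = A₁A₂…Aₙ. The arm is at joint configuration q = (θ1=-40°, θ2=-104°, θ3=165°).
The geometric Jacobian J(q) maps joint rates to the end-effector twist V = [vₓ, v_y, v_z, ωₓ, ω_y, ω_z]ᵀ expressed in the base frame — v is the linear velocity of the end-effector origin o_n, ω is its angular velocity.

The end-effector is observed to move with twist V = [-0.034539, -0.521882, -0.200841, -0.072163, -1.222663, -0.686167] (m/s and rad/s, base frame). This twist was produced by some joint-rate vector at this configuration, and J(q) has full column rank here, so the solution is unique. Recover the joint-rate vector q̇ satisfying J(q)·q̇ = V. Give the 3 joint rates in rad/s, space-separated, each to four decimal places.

-0.5040 0.9830 -0.7530

o_n = [0.2980, -0.3413, -0.2331]
J₁: ẑ×o_n = [0.3413, 0.2980, -0.0000], ω = ẑ
J2: z=[-0.6428, -0.7660, 0.0000] o=[0.4596, -0.3857, 0.1300] → [0.2782, -0.2334, -0.1524, -0.6428, -0.7660, 0.0000]
J3: z=[-0.7433, 0.6237, 0.2419] o=[0.3392, -0.2846, -0.5007] → [0.1806, 0.1889, 0.0678, -0.7433, 0.6237, 0.2419]
q̇ = J⁺·V = [-0.5040, 0.9830, -0.7530]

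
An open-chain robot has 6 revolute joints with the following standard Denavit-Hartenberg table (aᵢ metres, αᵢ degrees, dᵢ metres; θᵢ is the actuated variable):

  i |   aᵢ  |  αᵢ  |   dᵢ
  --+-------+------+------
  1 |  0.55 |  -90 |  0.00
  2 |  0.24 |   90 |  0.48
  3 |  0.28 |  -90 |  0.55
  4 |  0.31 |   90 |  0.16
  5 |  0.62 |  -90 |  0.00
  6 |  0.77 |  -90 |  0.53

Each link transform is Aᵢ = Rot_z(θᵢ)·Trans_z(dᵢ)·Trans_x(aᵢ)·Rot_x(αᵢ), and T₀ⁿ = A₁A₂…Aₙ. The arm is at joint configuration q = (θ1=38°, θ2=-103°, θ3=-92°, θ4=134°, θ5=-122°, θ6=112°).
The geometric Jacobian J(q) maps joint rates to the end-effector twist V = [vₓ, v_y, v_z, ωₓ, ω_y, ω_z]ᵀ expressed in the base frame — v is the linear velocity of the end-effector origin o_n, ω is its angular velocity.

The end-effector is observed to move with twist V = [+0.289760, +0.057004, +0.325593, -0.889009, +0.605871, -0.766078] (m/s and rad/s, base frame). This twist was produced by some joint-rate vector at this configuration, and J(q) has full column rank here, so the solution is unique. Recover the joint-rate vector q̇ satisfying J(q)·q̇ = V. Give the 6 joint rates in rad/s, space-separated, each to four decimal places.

o_n = [-0.7199, 0.8750, -0.2767]
J₁: ẑ×o_n = [-0.8750, -0.7199, 0.0000], ω = ẑ
J2: z=[-0.6157, 0.7880, 0.0000] o=[0.4334, 0.3386, 0.0000] → [-0.2181, -0.1704, 0.5786, -0.6157, 0.7880, 0.0000]
J3: z=[-0.7678, -0.5999, -0.2250] o=[0.0953, 0.6836, 0.2338] → [0.3493, -0.2086, -0.6360, -0.7678, -0.5999, -0.2250]
J4: z=[-0.1557, -0.1659, 0.9738] o=[-0.1529, 0.1345, 0.1006] → [-0.6584, -0.6108, -0.2093, -0.1557, -0.1659, 0.9738]
J5: z=[0.9804, -0.1463, 0.1318] o=[-0.1405, 0.4103, 0.3139] → [0.0252, 0.5027, 0.3708, 0.9804, -0.1463, 0.1318]
J6: z=[0.1848, 0.9150, -0.3588] o=[-0.0982, 0.1771, -0.2590] → [0.2342, 0.2263, 0.6977, 0.1848, 0.9150, -0.3588]
q̇ = J⁺·V = [0.1700, 0.8680, 0.1650, -0.9520, -0.3450, -0.2050]

0.1700 0.8680 0.1650 -0.9520 -0.3450 -0.2050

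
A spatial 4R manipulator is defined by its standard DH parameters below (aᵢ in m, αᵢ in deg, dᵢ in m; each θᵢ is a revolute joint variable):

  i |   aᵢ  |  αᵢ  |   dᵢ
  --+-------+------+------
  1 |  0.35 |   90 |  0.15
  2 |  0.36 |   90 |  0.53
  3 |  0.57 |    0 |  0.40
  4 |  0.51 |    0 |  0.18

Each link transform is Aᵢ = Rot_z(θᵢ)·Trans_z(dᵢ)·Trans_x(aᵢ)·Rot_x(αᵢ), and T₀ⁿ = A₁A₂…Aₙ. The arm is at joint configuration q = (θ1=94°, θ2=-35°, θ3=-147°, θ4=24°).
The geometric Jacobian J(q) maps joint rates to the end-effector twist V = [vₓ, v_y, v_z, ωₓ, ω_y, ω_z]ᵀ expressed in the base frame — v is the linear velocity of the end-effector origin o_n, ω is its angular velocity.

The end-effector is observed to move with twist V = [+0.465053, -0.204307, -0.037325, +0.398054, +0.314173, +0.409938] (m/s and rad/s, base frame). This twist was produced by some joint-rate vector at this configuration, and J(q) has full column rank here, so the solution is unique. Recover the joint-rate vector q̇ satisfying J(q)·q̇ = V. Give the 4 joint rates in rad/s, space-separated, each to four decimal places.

0.0020 0.4190 -0.6500 0.1520

o_n = [-0.1863, -0.3207, -0.0981]
J₁: ẑ×o_n = [0.3207, -0.1863, 0.0000], ω = ẑ
J2: z=[0.9976, 0.0698, 0.0000] o=[-0.0244, 0.3491, 0.1500] → [-0.0173, 0.2475, -0.6569, 0.9976, 0.0698, 0.0000]
J3: z=[0.0400, -0.5722, -0.8192] o=[0.4837, 0.6803, -0.0565] → [-0.7961, 0.5505, -0.4234, 0.0400, -0.5722, -0.8192]
J4: z=[0.0400, -0.5722, -0.8192] o=[0.2174, 0.0391, -0.1100] → [-0.3015, 0.3301, -0.2453, 0.0400, -0.5722, -0.8192]
q̇ = J⁺·V = [0.0020, 0.4190, -0.6500, 0.1520]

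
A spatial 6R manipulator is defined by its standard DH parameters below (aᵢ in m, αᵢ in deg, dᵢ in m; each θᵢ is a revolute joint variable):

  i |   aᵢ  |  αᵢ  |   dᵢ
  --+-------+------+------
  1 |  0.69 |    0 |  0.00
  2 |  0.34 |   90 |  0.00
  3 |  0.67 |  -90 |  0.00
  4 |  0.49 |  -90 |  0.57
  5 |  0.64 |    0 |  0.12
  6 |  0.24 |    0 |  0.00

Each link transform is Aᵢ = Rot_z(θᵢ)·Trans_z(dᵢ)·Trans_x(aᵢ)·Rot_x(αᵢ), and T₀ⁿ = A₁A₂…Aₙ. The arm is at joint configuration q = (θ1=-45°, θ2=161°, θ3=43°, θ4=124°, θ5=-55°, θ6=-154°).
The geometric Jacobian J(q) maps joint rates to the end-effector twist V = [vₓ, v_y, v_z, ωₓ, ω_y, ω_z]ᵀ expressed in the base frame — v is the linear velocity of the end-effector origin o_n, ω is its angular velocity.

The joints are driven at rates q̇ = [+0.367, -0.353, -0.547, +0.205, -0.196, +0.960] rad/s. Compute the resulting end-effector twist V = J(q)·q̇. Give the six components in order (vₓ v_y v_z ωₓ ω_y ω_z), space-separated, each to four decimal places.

0.2723 0.5717 0.4587 0.1567 -0.5945 -0.2680

o_n = [0.1424, -0.8504, 0.8575]
J₁: ẑ×o_n = [0.8504, 0.1424, -0.0000], ω = ẑ
J2: z=[0.0000, 0.0000, 1.0000] o=[0.4879, -0.4879, 0.0000] → [0.3625, -0.3455, 0.0000, 0.0000, 0.0000, 1.0000]
J3: z=[0.8988, 0.4384, 0.0000] o=[0.3389, -0.1823, 0.0000] → [0.3759, -0.7707, -0.5144, 0.8988, 0.4384, 0.0000]
J4: z=[0.2990, -0.6130, 0.7314] o=[0.1241, 0.2581, 0.4569] → [0.5652, -0.1063, -0.3202, 0.2990, -0.6130, 0.7314]
J5: z=[0.7684, -0.2998, -0.5654] o=[0.0172, -0.4495, 0.6869] → [-0.2778, -0.2018, -0.2705, 0.7684, -0.2998, -0.5654]
J6: z=[0.7684, -0.2998, -0.5654] o=[0.0584, -1.0752, 0.8625] → [0.1286, -0.0436, 0.1979, 0.7684, -0.2998, -0.5654]
V = J·q̇ = [0.2723, 0.5717, 0.4587, 0.1567, -0.5945, -0.2680]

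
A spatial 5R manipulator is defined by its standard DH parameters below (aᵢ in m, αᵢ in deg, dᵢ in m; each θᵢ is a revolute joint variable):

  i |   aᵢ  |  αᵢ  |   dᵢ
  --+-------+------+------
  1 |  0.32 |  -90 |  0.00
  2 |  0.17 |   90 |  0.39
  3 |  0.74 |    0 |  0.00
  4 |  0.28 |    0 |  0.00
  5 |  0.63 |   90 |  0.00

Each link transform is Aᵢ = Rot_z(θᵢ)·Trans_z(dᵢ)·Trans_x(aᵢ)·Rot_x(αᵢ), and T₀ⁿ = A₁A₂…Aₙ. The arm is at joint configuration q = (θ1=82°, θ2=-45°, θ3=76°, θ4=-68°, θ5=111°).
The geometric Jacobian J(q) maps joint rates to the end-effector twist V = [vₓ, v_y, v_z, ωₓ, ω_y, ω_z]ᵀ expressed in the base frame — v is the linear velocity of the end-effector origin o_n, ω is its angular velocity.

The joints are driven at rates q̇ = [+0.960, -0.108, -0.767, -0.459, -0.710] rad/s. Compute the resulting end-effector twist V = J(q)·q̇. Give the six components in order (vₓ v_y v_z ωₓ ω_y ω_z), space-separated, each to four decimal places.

-0.6993 -0.3835 1.2020 0.2975 1.3406 -0.4090

o_n = [-1.6054, 0.7779, 0.2269]
J₁: ẑ×o_n = [-0.7779, -1.6054, 0.0000], ω = ẑ
J2: z=[-0.9903, 0.1392, 0.0000] o=[0.0445, 0.3169, 0.0000] → [0.0316, 0.2247, -0.2269, -0.9903, 0.1392, 0.0000]
J3: z=[-0.0984, -0.7002, 0.7071] o=[-0.3249, 0.4902, 0.1202] → [-0.2781, -0.8949, -0.9249, -0.0984, -0.7002, 0.7071]
J4: z=[-0.0984, -0.7002, 0.7071] o=[-1.0184, 0.7155, 0.2468] → [-0.0302, -0.4170, -0.4172, -0.0984, -0.7002, 0.7071]
J5: z=[-0.0984, -0.7002, 0.7071] o=[-1.0297, 0.9151, 0.4429] → [0.2482, -0.4283, -0.3896, -0.0984, -0.7002, 0.7071]
V = J·q̇ = [-0.6993, -0.3835, 1.2020, 0.2975, 1.3406, -0.4090]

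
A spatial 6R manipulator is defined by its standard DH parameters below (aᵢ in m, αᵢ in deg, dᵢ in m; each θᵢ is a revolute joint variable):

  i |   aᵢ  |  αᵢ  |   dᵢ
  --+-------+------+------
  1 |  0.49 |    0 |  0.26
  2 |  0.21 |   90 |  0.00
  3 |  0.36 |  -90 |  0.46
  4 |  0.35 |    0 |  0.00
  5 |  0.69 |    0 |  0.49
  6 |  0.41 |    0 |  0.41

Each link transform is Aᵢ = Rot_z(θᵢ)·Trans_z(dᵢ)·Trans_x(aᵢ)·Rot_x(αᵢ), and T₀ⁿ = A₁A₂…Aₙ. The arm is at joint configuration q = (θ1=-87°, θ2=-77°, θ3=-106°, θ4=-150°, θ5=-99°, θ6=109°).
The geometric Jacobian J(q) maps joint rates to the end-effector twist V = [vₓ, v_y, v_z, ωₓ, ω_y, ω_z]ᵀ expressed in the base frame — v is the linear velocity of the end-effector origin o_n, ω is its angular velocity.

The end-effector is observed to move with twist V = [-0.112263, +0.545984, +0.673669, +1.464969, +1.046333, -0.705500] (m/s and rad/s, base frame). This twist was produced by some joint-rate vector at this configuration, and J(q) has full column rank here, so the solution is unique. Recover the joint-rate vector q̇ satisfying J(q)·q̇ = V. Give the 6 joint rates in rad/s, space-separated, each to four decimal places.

o_n = [-1.2116, -0.5795, 0.4968]
J₁: ẑ×o_n = [0.5795, -1.2116, 0.0000], ω = ẑ
J2: z=[0.0000, 0.0000, 1.0000] o=[0.0256, -0.4893, 0.2600] → [0.0902, -1.2373, 0.0000, 0.0000, 0.0000, 1.0000]
J3: z=[-0.2756, 0.9613, 0.0000] o=[-0.1762, -0.5472, 0.2600] → [0.2277, 0.0653, 1.0042, -0.2756, 0.9613, 0.0000]
J4: z=[-0.9240, -0.2650, -0.2756] o=[-0.2076, -0.0777, -0.0861] → [-0.2928, 0.8154, 0.1977, -0.9240, -0.2650, -0.2756]
J5: z=[-0.9240, -0.2650, -0.2756] o=[-0.3362, 0.0675, 0.2053] → [-0.2556, 0.5107, 0.3659, -0.9240, -0.2650, -0.2756]
J6: z=[-0.9240, -0.2650, -0.2756] o=[-0.6769, -0.7003, 0.3079] → [-0.0167, 0.3219, -0.2533, -0.9240, -0.2650, -0.2756]
q̇ = J⁺·V = [-0.8030, -0.3890, 0.6020, -0.7420, -0.0700, -0.9530]

-0.8030 -0.3890 0.6020 -0.7420 -0.0700 -0.9530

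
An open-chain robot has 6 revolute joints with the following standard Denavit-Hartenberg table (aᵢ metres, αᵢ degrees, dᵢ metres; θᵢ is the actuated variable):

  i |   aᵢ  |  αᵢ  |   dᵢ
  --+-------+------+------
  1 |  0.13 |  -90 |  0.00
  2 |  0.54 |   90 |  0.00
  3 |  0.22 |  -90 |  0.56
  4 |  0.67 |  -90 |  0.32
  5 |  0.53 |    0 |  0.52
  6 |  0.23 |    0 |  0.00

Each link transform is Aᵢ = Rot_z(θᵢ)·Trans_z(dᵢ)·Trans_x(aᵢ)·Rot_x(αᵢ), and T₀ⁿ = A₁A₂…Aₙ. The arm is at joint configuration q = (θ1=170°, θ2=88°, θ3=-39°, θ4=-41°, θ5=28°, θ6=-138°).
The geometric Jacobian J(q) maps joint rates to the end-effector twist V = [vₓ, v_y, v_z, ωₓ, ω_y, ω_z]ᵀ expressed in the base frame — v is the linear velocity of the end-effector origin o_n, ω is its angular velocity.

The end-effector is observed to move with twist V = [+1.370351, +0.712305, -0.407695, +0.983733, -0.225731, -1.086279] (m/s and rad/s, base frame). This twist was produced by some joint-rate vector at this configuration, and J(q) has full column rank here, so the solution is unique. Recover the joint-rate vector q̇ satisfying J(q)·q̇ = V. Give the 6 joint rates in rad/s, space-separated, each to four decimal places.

o_n = [-0.9281, 0.8064, -1.7470]
J₁: ẑ×o_n = [-0.8064, -0.9281, 0.0000], ω = ẑ
J2: z=[-0.1736, -0.9848, 0.0000] o=[-0.1280, 0.0226, 0.0000] → [1.7205, -0.3034, -0.9240, -0.1736, -0.9848, 0.0000]
J3: z=[-0.9842, 0.1735, 0.0349] o=[-0.1466, 0.0258, -0.5397] → [-0.2368, -1.2156, -0.6326, -0.9842, 0.1735, 0.0349]
J4: z=[-0.1566, -0.7615, -0.6289] o=[-0.6796, 0.2604, -0.6910] → [1.1476, -0.0090, -0.2748, -0.1566, -0.7615, -0.6289]
J5: z=[0.7970, 0.2787, -0.5359] o=[-1.1205, 0.4088, -1.2696] → [0.0800, 0.2773, 0.2633, 0.7970, 0.2787, -0.5359]
J6: z=[0.7970, 0.2787, -0.5359] o=[-0.9402, 1.0170, -1.6554] → [-0.1384, 0.0666, -0.1712, 0.7970, 0.2787, -0.5359]
q̇ = J⁺·V = [-0.5560, 0.6310, -0.1640, -0.1390, 0.5270, 0.6150]

-0.5560 0.6310 -0.1640 -0.1390 0.5270 0.6150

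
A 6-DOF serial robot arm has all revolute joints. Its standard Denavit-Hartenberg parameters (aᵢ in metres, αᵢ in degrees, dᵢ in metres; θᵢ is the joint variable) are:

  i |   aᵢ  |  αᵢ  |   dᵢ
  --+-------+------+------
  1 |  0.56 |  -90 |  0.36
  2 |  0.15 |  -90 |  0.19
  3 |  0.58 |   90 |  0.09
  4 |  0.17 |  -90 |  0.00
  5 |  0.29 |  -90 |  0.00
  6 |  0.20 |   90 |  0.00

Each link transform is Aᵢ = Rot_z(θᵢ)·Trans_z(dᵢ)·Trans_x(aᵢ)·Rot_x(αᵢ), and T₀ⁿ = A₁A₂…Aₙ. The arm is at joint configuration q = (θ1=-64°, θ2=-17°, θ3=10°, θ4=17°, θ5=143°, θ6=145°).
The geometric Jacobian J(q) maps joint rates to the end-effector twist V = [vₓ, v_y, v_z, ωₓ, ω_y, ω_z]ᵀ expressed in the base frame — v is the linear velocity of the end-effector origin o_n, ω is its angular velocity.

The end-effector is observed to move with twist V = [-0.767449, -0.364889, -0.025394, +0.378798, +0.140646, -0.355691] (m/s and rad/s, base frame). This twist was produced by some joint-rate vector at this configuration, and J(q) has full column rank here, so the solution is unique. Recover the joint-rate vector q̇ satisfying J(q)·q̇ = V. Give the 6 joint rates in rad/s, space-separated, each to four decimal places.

o_n = [0.5810, -1.1977, 0.5952]
J₁: ẑ×o_n = [1.1977, 0.5810, -0.0000], ω = ẑ
J2: z=[0.8988, 0.4384, 0.0000] o=[0.2455, -0.5033, 0.3600] → [0.1031, -0.2114, -0.7712, 0.8988, 0.4384, 0.0000]
J3: z=[0.1282, -0.2628, -0.9563] o=[0.4791, -0.5490, 0.4039] → [-0.6707, -0.1219, -0.0564, 0.1282, -0.2628, -0.9563]
J4: z=[0.9579, 0.2825, 0.0508] o=[0.6396, -1.1077, 0.4848] → [0.0358, -0.1087, -0.0696, 0.9579, 0.2825, 0.0508]
J5: z=[0.0475, 0.0184, -0.9987] o=[0.6877, -1.2708, 0.4841] → [0.0750, 0.1013, 0.0054, 0.0475, 0.0184, -0.9987]
J6: z=[0.5947, 0.8028, 0.0431] o=[0.4550, -1.0979, 0.4762] → [0.0998, -0.0653, -0.1605, 0.5947, 0.8028, 0.0431]
q̇ = J⁺·V = [-0.4230, -0.0760, 0.3840, 0.2780, -0.4100, 0.2540]

-0.4230 -0.0760 0.3840 0.2780 -0.4100 0.2540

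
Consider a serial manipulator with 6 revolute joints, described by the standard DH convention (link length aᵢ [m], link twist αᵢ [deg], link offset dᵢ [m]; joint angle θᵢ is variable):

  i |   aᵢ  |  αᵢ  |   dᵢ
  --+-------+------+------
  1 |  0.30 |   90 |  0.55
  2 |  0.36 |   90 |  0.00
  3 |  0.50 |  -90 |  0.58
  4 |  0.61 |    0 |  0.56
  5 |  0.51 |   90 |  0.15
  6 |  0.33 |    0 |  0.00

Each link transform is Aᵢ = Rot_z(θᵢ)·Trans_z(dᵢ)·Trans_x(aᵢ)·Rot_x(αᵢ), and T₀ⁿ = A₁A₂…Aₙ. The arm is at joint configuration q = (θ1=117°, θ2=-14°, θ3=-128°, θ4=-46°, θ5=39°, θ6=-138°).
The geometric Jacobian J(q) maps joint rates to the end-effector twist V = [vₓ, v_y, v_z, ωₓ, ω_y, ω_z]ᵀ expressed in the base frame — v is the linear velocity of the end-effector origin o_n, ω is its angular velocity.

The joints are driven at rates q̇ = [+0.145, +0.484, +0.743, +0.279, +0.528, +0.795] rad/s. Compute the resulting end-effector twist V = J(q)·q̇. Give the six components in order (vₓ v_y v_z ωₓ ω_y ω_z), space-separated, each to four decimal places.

o_n = [-1.1288, -0.5075, -0.4735]
J₁: ẑ×o_n = [0.5075, -1.1288, 0.0000], ω = ẑ
J2: z=[0.8910, 0.4540, 0.0000] o=[-0.1362, 0.2673, 0.5500] → [-0.4646, 0.9119, -0.2397, 0.8910, 0.4540, 0.0000]
J3: z=[0.1098, -0.2156, -0.9703] o=[-0.2948, 0.5785, 0.4629] → [-0.8520, 0.9121, -0.2991, 0.1098, -0.2156, -0.9703]
J4: z=[-0.8957, 0.4018, -0.1906] o=[-0.4465, 0.0085, -0.0254] → [-0.2784, -0.2713, 0.7363, -0.8957, 0.4018, -0.1906]
J5: z=[-0.8957, 0.4018, -0.1906] o=[-1.0825, -0.2382, -0.4948] → [-0.0428, 0.0279, 0.2598, -0.8957, 0.4018, -0.1906]
J6: z=[0.1615, -0.1055, -0.9812] o=[-1.4282, -0.6419, -0.5083] → [0.1282, -0.2994, 0.0533, 0.1615, -0.1055, -0.9812]
V = J·q̇ = [-0.7827, 0.6564, 0.0467, -0.0815, 0.2999, -1.5098]

-0.7827 0.6564 0.0467 -0.0815 0.2999 -1.5098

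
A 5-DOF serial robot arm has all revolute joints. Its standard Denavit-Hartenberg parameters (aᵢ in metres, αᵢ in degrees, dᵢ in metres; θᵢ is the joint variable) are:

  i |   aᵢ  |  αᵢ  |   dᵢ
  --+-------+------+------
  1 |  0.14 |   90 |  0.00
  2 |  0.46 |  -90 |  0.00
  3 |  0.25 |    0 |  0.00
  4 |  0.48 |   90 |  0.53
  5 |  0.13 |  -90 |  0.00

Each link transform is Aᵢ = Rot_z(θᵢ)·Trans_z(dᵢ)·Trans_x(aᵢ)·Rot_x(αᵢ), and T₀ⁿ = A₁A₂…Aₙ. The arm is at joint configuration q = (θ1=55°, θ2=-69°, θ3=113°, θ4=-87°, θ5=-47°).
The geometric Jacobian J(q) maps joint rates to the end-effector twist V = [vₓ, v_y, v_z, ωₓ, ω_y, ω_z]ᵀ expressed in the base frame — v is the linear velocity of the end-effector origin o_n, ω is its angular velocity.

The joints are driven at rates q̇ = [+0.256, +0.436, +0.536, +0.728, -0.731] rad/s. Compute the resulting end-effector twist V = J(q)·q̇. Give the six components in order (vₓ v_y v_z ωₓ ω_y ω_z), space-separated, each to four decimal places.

-0.6846 0.3876 0.7579 0.4299 0.9993 1.0081

o_n = [0.1000, 0.9787, -0.6595]
J₁: ẑ×o_n = [-0.9787, 0.1000, 0.0000], ω = ẑ
J2: z=[0.8192, -0.5736, 0.0000] o=[0.0803, 0.1147, 0.0000] → [0.3783, 0.5403, 0.7190, 0.8192, -0.5736, 0.0000]
J3: z=[0.5355, 0.7647, 0.3584] o=[0.1749, 0.2497, -0.4294] → [-0.4372, 0.0964, 0.4476, 0.5355, 0.7647, 0.3584]
J4: z=[0.5355, 0.7647, 0.3584] o=[-0.0337, 0.3530, -0.3383] → [-0.4699, 0.2200, 0.2327, 0.5355, 0.7647, 0.3584]
J5: z=[0.8264, -0.3868, -0.4093] o=[0.1664, 1.0057, -0.5511] → [0.0309, 0.1168, -0.0480, 0.8264, -0.3868, -0.4093]
V = J·q̇ = [-0.6846, 0.3876, 0.7579, 0.4299, 0.9993, 1.0081]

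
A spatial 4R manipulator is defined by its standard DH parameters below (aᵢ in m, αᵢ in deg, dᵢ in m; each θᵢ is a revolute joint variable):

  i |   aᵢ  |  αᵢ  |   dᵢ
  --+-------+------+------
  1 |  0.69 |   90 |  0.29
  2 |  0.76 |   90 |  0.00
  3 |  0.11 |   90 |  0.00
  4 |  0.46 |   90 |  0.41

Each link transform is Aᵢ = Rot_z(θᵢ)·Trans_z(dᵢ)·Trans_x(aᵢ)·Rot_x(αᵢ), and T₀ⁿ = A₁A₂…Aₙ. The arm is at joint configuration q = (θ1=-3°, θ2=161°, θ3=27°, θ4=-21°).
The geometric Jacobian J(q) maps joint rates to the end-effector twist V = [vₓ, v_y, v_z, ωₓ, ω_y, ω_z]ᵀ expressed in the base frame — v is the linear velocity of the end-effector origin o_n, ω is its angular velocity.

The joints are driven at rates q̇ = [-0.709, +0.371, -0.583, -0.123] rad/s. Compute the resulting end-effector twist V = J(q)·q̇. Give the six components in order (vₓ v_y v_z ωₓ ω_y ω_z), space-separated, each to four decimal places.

o_n = [-0.7054, 0.1575, 0.5986]
J₁: ẑ×o_n = [-0.1575, -0.7054, 0.0000], ω = ẑ
J2: z=[-0.0523, -0.9986, 0.0000] o=[0.6891, -0.0361, 0.2900] → [-0.3082, 0.0162, -1.4027, -0.0523, -0.9986, 0.0000]
J3: z=[0.3251, -0.0170, 0.9455] o=[-0.0286, 0.0015, 0.5374] → [-0.1486, -0.6599, 0.0392, 0.3251, -0.0170, 0.9455]
J4: z=[-0.3820, 0.9123, 0.1478] o=[-0.1237, -0.0435, 0.5693] → [-0.0030, -0.0748, 0.4539, -0.3820, 0.9123, 0.1478]
V = J·q̇ = [0.0843, 0.9001, -0.5991, -0.1620, -0.4728, -1.2784]

0.0843 0.9001 -0.5991 -0.1620 -0.4728 -1.2784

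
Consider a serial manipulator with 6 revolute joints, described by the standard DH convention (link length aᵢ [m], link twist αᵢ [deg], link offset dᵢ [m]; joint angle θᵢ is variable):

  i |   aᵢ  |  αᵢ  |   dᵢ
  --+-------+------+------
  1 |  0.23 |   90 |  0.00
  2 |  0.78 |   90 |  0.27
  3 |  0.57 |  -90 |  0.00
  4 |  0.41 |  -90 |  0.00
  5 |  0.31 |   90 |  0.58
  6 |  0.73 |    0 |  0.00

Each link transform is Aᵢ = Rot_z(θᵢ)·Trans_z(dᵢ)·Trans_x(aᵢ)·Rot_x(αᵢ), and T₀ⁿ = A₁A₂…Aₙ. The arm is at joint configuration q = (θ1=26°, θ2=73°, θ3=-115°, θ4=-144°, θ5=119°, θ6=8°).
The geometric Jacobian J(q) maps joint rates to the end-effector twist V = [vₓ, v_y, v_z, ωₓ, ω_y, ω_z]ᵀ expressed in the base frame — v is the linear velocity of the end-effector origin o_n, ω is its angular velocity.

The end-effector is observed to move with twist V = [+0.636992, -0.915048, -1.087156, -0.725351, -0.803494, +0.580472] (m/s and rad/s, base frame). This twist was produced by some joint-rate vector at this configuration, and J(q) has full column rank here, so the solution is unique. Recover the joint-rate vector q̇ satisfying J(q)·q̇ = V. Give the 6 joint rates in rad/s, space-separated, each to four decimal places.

o_n = [0.3796, 0.5128, -0.6046]
J₁: ẑ×o_n = [-0.5128, 0.3796, 0.0000], ω = ẑ
J2: z=[0.4384, -0.8988, 0.0000] o=[0.2067, 0.1008, 0.0000] → [0.5434, 0.2651, 0.3360, 0.4384, -0.8988, 0.0000]
J3: z=[0.8595, 0.4192, -0.2924] o=[0.5301, -0.0419, 0.7459] → [-0.4040, 1.2048, 0.5398, 0.8595, 0.4192, -0.2924]
J4: z=[0.0529, 0.4960, 0.8667] o=[0.2403, 0.3916, 0.5156] → [-0.6607, 0.1800, -0.0627, 0.0529, 0.4960, 0.8667]
J5: z=[0.3966, 0.7861, -0.4741] o=[0.6160, 0.2404, 0.5791] → [-0.8015, 0.5815, 0.2939, 0.3966, 0.7861, -0.4741]
J6: z=[0.7759, -0.5630, -0.2845] o=[0.6940, 0.6172, 0.0459] → [0.3365, 0.5942, -0.2581, 0.7759, -0.5630, -0.2845]
q̇ = J⁺·V = [0.7250, -0.8520, -0.8030, -0.5310, -0.6550, 0.8070]

0.7250 -0.8520 -0.8030 -0.5310 -0.6550 0.8070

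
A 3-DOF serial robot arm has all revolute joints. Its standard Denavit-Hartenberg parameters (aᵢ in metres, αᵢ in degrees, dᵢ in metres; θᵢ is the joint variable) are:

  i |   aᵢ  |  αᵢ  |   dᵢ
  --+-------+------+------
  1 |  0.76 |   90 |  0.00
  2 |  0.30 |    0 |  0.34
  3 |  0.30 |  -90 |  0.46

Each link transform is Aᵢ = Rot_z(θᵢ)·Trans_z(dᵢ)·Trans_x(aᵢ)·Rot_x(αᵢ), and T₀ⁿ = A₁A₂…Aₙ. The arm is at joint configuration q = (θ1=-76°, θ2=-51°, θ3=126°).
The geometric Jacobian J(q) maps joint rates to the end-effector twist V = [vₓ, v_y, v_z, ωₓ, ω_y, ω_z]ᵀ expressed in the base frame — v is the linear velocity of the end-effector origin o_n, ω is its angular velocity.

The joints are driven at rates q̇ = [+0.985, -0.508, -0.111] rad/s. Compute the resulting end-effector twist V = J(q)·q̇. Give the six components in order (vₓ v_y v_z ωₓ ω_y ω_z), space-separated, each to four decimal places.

o_n = [-0.5279, -1.1895, 0.0566]
J₁: ẑ×o_n = [1.1895, -0.5279, 0.0000], ω = ẑ
J2: z=[-0.9703, -0.2419, 0.0000] o=[0.1839, -0.7374, 0.0000] → [-0.0137, 0.0550, 0.2664, -0.9703, -0.2419, 0.0000]
J3: z=[-0.9703, -0.2419, 0.0000] o=[-0.1004, -1.0029, -0.2331] → [-0.0701, 0.2812, 0.0776, -0.9703, -0.2419, 0.0000]
V = J·q̇ = [1.1864, -0.5791, -0.1440, 0.6006, 0.1497, 0.9850]

1.1864 -0.5791 -0.1440 0.6006 0.1497 0.9850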